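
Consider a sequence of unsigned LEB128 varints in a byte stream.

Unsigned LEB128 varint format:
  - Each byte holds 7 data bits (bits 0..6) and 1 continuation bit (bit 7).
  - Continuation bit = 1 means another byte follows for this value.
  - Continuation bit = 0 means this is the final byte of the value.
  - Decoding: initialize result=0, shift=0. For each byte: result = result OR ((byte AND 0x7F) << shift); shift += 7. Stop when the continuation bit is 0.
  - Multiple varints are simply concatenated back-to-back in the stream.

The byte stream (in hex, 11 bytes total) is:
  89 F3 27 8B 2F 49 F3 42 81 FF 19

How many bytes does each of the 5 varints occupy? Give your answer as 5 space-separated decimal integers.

Answer: 3 2 1 2 3

Derivation:
  byte[0]=0x89 cont=1 payload=0x09=9: acc |= 9<<0 -> acc=9 shift=7
  byte[1]=0xF3 cont=1 payload=0x73=115: acc |= 115<<7 -> acc=14729 shift=14
  byte[2]=0x27 cont=0 payload=0x27=39: acc |= 39<<14 -> acc=653705 shift=21 [end]
Varint 1: bytes[0:3] = 89 F3 27 -> value 653705 (3 byte(s))
  byte[3]=0x8B cont=1 payload=0x0B=11: acc |= 11<<0 -> acc=11 shift=7
  byte[4]=0x2F cont=0 payload=0x2F=47: acc |= 47<<7 -> acc=6027 shift=14 [end]
Varint 2: bytes[3:5] = 8B 2F -> value 6027 (2 byte(s))
  byte[5]=0x49 cont=0 payload=0x49=73: acc |= 73<<0 -> acc=73 shift=7 [end]
Varint 3: bytes[5:6] = 49 -> value 73 (1 byte(s))
  byte[6]=0xF3 cont=1 payload=0x73=115: acc |= 115<<0 -> acc=115 shift=7
  byte[7]=0x42 cont=0 payload=0x42=66: acc |= 66<<7 -> acc=8563 shift=14 [end]
Varint 4: bytes[6:8] = F3 42 -> value 8563 (2 byte(s))
  byte[8]=0x81 cont=1 payload=0x01=1: acc |= 1<<0 -> acc=1 shift=7
  byte[9]=0xFF cont=1 payload=0x7F=127: acc |= 127<<7 -> acc=16257 shift=14
  byte[10]=0x19 cont=0 payload=0x19=25: acc |= 25<<14 -> acc=425857 shift=21 [end]
Varint 5: bytes[8:11] = 81 FF 19 -> value 425857 (3 byte(s))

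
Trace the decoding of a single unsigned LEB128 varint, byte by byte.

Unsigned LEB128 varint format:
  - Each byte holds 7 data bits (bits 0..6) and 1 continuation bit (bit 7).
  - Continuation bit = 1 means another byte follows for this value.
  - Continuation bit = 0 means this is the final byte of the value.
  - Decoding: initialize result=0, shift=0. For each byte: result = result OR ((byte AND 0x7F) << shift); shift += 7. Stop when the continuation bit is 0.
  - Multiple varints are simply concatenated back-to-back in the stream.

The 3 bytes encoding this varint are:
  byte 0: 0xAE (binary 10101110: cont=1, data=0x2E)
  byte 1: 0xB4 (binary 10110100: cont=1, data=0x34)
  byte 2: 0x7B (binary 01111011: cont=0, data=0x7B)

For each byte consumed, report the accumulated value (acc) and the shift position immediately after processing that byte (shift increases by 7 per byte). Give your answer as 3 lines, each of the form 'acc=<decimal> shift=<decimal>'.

Answer: acc=46 shift=7
acc=6702 shift=14
acc=2021934 shift=21

Derivation:
byte 0=0xAE: payload=0x2E=46, contrib = 46<<0 = 46; acc -> 46, shift -> 7
byte 1=0xB4: payload=0x34=52, contrib = 52<<7 = 6656; acc -> 6702, shift -> 14
byte 2=0x7B: payload=0x7B=123, contrib = 123<<14 = 2015232; acc -> 2021934, shift -> 21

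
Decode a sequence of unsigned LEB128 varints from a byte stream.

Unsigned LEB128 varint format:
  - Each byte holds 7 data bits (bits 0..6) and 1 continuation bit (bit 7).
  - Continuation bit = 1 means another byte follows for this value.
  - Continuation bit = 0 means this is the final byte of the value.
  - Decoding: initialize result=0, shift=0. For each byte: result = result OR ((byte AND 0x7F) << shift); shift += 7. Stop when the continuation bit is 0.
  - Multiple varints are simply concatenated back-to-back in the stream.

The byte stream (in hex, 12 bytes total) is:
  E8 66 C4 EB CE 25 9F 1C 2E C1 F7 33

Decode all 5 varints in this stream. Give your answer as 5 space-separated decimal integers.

  byte[0]=0xE8 cont=1 payload=0x68=104: acc |= 104<<0 -> acc=104 shift=7
  byte[1]=0x66 cont=0 payload=0x66=102: acc |= 102<<7 -> acc=13160 shift=14 [end]
Varint 1: bytes[0:2] = E8 66 -> value 13160 (2 byte(s))
  byte[2]=0xC4 cont=1 payload=0x44=68: acc |= 68<<0 -> acc=68 shift=7
  byte[3]=0xEB cont=1 payload=0x6B=107: acc |= 107<<7 -> acc=13764 shift=14
  byte[4]=0xCE cont=1 payload=0x4E=78: acc |= 78<<14 -> acc=1291716 shift=21
  byte[5]=0x25 cont=0 payload=0x25=37: acc |= 37<<21 -> acc=78886340 shift=28 [end]
Varint 2: bytes[2:6] = C4 EB CE 25 -> value 78886340 (4 byte(s))
  byte[6]=0x9F cont=1 payload=0x1F=31: acc |= 31<<0 -> acc=31 shift=7
  byte[7]=0x1C cont=0 payload=0x1C=28: acc |= 28<<7 -> acc=3615 shift=14 [end]
Varint 3: bytes[6:8] = 9F 1C -> value 3615 (2 byte(s))
  byte[8]=0x2E cont=0 payload=0x2E=46: acc |= 46<<0 -> acc=46 shift=7 [end]
Varint 4: bytes[8:9] = 2E -> value 46 (1 byte(s))
  byte[9]=0xC1 cont=1 payload=0x41=65: acc |= 65<<0 -> acc=65 shift=7
  byte[10]=0xF7 cont=1 payload=0x77=119: acc |= 119<<7 -> acc=15297 shift=14
  byte[11]=0x33 cont=0 payload=0x33=51: acc |= 51<<14 -> acc=850881 shift=21 [end]
Varint 5: bytes[9:12] = C1 F7 33 -> value 850881 (3 byte(s))

Answer: 13160 78886340 3615 46 850881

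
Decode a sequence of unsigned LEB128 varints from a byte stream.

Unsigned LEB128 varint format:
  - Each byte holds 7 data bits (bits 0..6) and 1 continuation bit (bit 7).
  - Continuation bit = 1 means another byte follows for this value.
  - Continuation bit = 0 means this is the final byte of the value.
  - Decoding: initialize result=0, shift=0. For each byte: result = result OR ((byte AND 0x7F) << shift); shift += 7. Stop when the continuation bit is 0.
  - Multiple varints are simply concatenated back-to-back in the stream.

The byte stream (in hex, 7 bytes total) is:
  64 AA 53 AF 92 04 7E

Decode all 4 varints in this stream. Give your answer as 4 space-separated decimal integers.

  byte[0]=0x64 cont=0 payload=0x64=100: acc |= 100<<0 -> acc=100 shift=7 [end]
Varint 1: bytes[0:1] = 64 -> value 100 (1 byte(s))
  byte[1]=0xAA cont=1 payload=0x2A=42: acc |= 42<<0 -> acc=42 shift=7
  byte[2]=0x53 cont=0 payload=0x53=83: acc |= 83<<7 -> acc=10666 shift=14 [end]
Varint 2: bytes[1:3] = AA 53 -> value 10666 (2 byte(s))
  byte[3]=0xAF cont=1 payload=0x2F=47: acc |= 47<<0 -> acc=47 shift=7
  byte[4]=0x92 cont=1 payload=0x12=18: acc |= 18<<7 -> acc=2351 shift=14
  byte[5]=0x04 cont=0 payload=0x04=4: acc |= 4<<14 -> acc=67887 shift=21 [end]
Varint 3: bytes[3:6] = AF 92 04 -> value 67887 (3 byte(s))
  byte[6]=0x7E cont=0 payload=0x7E=126: acc |= 126<<0 -> acc=126 shift=7 [end]
Varint 4: bytes[6:7] = 7E -> value 126 (1 byte(s))

Answer: 100 10666 67887 126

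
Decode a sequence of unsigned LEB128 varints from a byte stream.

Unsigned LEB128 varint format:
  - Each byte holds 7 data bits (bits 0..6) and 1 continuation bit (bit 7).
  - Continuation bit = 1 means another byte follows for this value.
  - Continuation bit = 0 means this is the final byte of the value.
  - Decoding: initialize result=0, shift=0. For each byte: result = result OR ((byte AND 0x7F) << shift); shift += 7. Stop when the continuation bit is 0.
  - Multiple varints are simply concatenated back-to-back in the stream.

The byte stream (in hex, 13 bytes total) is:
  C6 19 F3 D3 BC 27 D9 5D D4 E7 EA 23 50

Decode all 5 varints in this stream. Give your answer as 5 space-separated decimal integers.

  byte[0]=0xC6 cont=1 payload=0x46=70: acc |= 70<<0 -> acc=70 shift=7
  byte[1]=0x19 cont=0 payload=0x19=25: acc |= 25<<7 -> acc=3270 shift=14 [end]
Varint 1: bytes[0:2] = C6 19 -> value 3270 (2 byte(s))
  byte[2]=0xF3 cont=1 payload=0x73=115: acc |= 115<<0 -> acc=115 shift=7
  byte[3]=0xD3 cont=1 payload=0x53=83: acc |= 83<<7 -> acc=10739 shift=14
  byte[4]=0xBC cont=1 payload=0x3C=60: acc |= 60<<14 -> acc=993779 shift=21
  byte[5]=0x27 cont=0 payload=0x27=39: acc |= 39<<21 -> acc=82782707 shift=28 [end]
Varint 2: bytes[2:6] = F3 D3 BC 27 -> value 82782707 (4 byte(s))
  byte[6]=0xD9 cont=1 payload=0x59=89: acc |= 89<<0 -> acc=89 shift=7
  byte[7]=0x5D cont=0 payload=0x5D=93: acc |= 93<<7 -> acc=11993 shift=14 [end]
Varint 3: bytes[6:8] = D9 5D -> value 11993 (2 byte(s))
  byte[8]=0xD4 cont=1 payload=0x54=84: acc |= 84<<0 -> acc=84 shift=7
  byte[9]=0xE7 cont=1 payload=0x67=103: acc |= 103<<7 -> acc=13268 shift=14
  byte[10]=0xEA cont=1 payload=0x6A=106: acc |= 106<<14 -> acc=1749972 shift=21
  byte[11]=0x23 cont=0 payload=0x23=35: acc |= 35<<21 -> acc=75150292 shift=28 [end]
Varint 4: bytes[8:12] = D4 E7 EA 23 -> value 75150292 (4 byte(s))
  byte[12]=0x50 cont=0 payload=0x50=80: acc |= 80<<0 -> acc=80 shift=7 [end]
Varint 5: bytes[12:13] = 50 -> value 80 (1 byte(s))

Answer: 3270 82782707 11993 75150292 80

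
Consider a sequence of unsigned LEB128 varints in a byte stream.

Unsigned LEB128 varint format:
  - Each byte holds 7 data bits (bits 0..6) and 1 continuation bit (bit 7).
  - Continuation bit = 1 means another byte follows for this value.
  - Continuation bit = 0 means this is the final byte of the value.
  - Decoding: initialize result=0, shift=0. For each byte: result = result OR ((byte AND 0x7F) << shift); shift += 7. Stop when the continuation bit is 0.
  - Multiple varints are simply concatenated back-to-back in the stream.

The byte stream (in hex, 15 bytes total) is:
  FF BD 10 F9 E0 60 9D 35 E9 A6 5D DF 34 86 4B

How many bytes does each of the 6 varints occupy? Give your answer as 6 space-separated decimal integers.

  byte[0]=0xFF cont=1 payload=0x7F=127: acc |= 127<<0 -> acc=127 shift=7
  byte[1]=0xBD cont=1 payload=0x3D=61: acc |= 61<<7 -> acc=7935 shift=14
  byte[2]=0x10 cont=0 payload=0x10=16: acc |= 16<<14 -> acc=270079 shift=21 [end]
Varint 1: bytes[0:3] = FF BD 10 -> value 270079 (3 byte(s))
  byte[3]=0xF9 cont=1 payload=0x79=121: acc |= 121<<0 -> acc=121 shift=7
  byte[4]=0xE0 cont=1 payload=0x60=96: acc |= 96<<7 -> acc=12409 shift=14
  byte[5]=0x60 cont=0 payload=0x60=96: acc |= 96<<14 -> acc=1585273 shift=21 [end]
Varint 2: bytes[3:6] = F9 E0 60 -> value 1585273 (3 byte(s))
  byte[6]=0x9D cont=1 payload=0x1D=29: acc |= 29<<0 -> acc=29 shift=7
  byte[7]=0x35 cont=0 payload=0x35=53: acc |= 53<<7 -> acc=6813 shift=14 [end]
Varint 3: bytes[6:8] = 9D 35 -> value 6813 (2 byte(s))
  byte[8]=0xE9 cont=1 payload=0x69=105: acc |= 105<<0 -> acc=105 shift=7
  byte[9]=0xA6 cont=1 payload=0x26=38: acc |= 38<<7 -> acc=4969 shift=14
  byte[10]=0x5D cont=0 payload=0x5D=93: acc |= 93<<14 -> acc=1528681 shift=21 [end]
Varint 4: bytes[8:11] = E9 A6 5D -> value 1528681 (3 byte(s))
  byte[11]=0xDF cont=1 payload=0x5F=95: acc |= 95<<0 -> acc=95 shift=7
  byte[12]=0x34 cont=0 payload=0x34=52: acc |= 52<<7 -> acc=6751 shift=14 [end]
Varint 5: bytes[11:13] = DF 34 -> value 6751 (2 byte(s))
  byte[13]=0x86 cont=1 payload=0x06=6: acc |= 6<<0 -> acc=6 shift=7
  byte[14]=0x4B cont=0 payload=0x4B=75: acc |= 75<<7 -> acc=9606 shift=14 [end]
Varint 6: bytes[13:15] = 86 4B -> value 9606 (2 byte(s))

Answer: 3 3 2 3 2 2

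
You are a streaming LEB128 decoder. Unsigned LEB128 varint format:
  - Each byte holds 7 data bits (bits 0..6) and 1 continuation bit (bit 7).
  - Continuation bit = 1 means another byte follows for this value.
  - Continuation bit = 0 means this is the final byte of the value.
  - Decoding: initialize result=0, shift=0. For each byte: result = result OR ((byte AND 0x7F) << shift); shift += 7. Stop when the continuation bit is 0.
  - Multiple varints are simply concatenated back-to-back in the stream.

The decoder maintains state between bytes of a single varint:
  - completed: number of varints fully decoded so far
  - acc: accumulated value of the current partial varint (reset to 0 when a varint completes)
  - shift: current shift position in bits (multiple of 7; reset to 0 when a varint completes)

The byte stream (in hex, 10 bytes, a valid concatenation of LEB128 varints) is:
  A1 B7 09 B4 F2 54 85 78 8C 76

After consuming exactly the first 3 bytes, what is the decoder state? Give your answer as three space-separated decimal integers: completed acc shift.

byte[0]=0xA1 cont=1 payload=0x21: acc |= 33<<0 -> completed=0 acc=33 shift=7
byte[1]=0xB7 cont=1 payload=0x37: acc |= 55<<7 -> completed=0 acc=7073 shift=14
byte[2]=0x09 cont=0 payload=0x09: varint #1 complete (value=154529); reset -> completed=1 acc=0 shift=0

Answer: 1 0 0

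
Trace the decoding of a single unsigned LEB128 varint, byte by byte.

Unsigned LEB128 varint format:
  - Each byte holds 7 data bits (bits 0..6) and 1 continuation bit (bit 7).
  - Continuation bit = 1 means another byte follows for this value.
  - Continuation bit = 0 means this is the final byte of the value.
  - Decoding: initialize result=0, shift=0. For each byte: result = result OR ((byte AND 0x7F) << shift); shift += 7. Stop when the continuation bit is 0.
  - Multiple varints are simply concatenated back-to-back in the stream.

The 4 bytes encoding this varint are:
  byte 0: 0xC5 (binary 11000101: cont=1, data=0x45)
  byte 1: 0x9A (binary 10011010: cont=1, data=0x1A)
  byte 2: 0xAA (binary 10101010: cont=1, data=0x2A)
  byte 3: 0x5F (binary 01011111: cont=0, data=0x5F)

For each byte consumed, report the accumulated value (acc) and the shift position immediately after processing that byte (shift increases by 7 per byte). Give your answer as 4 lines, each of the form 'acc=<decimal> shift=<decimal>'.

Answer: acc=69 shift=7
acc=3397 shift=14
acc=691525 shift=21
acc=199920965 shift=28

Derivation:
byte 0=0xC5: payload=0x45=69, contrib = 69<<0 = 69; acc -> 69, shift -> 7
byte 1=0x9A: payload=0x1A=26, contrib = 26<<7 = 3328; acc -> 3397, shift -> 14
byte 2=0xAA: payload=0x2A=42, contrib = 42<<14 = 688128; acc -> 691525, shift -> 21
byte 3=0x5F: payload=0x5F=95, contrib = 95<<21 = 199229440; acc -> 199920965, shift -> 28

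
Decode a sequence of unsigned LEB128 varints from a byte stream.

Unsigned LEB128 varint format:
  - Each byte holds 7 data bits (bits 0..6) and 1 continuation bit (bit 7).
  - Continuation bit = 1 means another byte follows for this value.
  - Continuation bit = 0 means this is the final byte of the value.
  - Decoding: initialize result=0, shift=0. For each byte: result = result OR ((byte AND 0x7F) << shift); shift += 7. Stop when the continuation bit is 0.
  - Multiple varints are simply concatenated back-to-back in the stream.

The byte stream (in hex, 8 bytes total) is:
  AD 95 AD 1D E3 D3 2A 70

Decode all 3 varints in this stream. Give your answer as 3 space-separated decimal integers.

  byte[0]=0xAD cont=1 payload=0x2D=45: acc |= 45<<0 -> acc=45 shift=7
  byte[1]=0x95 cont=1 payload=0x15=21: acc |= 21<<7 -> acc=2733 shift=14
  byte[2]=0xAD cont=1 payload=0x2D=45: acc |= 45<<14 -> acc=740013 shift=21
  byte[3]=0x1D cont=0 payload=0x1D=29: acc |= 29<<21 -> acc=61557421 shift=28 [end]
Varint 1: bytes[0:4] = AD 95 AD 1D -> value 61557421 (4 byte(s))
  byte[4]=0xE3 cont=1 payload=0x63=99: acc |= 99<<0 -> acc=99 shift=7
  byte[5]=0xD3 cont=1 payload=0x53=83: acc |= 83<<7 -> acc=10723 shift=14
  byte[6]=0x2A cont=0 payload=0x2A=42: acc |= 42<<14 -> acc=698851 shift=21 [end]
Varint 2: bytes[4:7] = E3 D3 2A -> value 698851 (3 byte(s))
  byte[7]=0x70 cont=0 payload=0x70=112: acc |= 112<<0 -> acc=112 shift=7 [end]
Varint 3: bytes[7:8] = 70 -> value 112 (1 byte(s))

Answer: 61557421 698851 112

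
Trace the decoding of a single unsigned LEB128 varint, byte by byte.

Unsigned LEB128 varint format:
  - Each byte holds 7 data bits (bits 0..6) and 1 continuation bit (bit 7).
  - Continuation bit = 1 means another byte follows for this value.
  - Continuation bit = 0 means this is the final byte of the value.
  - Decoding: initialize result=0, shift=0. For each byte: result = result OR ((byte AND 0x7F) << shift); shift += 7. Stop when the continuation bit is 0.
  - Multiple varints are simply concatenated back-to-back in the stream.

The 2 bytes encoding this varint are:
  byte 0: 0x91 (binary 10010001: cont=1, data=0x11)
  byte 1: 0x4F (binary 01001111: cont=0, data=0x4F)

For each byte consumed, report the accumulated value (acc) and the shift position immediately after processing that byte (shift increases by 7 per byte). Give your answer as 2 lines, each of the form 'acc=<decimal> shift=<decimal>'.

byte 0=0x91: payload=0x11=17, contrib = 17<<0 = 17; acc -> 17, shift -> 7
byte 1=0x4F: payload=0x4F=79, contrib = 79<<7 = 10112; acc -> 10129, shift -> 14

Answer: acc=17 shift=7
acc=10129 shift=14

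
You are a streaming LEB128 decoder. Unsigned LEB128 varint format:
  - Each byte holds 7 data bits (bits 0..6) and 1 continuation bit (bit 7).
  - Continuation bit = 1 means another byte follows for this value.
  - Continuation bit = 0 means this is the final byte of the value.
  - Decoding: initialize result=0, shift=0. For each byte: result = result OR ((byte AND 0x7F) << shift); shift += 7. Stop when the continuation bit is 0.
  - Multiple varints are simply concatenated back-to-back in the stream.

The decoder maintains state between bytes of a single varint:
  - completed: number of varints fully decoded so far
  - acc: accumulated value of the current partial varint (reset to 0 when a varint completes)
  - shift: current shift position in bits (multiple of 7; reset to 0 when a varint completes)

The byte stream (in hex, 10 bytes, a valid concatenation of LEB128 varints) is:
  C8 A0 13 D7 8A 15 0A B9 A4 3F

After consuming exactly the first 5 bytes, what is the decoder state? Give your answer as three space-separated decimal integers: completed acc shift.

Answer: 1 1367 14

Derivation:
byte[0]=0xC8 cont=1 payload=0x48: acc |= 72<<0 -> completed=0 acc=72 shift=7
byte[1]=0xA0 cont=1 payload=0x20: acc |= 32<<7 -> completed=0 acc=4168 shift=14
byte[2]=0x13 cont=0 payload=0x13: varint #1 complete (value=315464); reset -> completed=1 acc=0 shift=0
byte[3]=0xD7 cont=1 payload=0x57: acc |= 87<<0 -> completed=1 acc=87 shift=7
byte[4]=0x8A cont=1 payload=0x0A: acc |= 10<<7 -> completed=1 acc=1367 shift=14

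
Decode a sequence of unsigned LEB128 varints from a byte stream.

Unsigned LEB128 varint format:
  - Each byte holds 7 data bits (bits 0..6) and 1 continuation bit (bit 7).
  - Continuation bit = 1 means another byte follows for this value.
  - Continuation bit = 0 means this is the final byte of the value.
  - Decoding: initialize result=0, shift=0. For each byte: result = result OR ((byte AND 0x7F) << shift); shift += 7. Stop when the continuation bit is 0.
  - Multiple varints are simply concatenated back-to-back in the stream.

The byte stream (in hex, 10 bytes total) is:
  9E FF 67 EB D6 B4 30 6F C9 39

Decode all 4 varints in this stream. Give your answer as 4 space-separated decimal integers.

Answer: 1703838 101526379 111 7369

Derivation:
  byte[0]=0x9E cont=1 payload=0x1E=30: acc |= 30<<0 -> acc=30 shift=7
  byte[1]=0xFF cont=1 payload=0x7F=127: acc |= 127<<7 -> acc=16286 shift=14
  byte[2]=0x67 cont=0 payload=0x67=103: acc |= 103<<14 -> acc=1703838 shift=21 [end]
Varint 1: bytes[0:3] = 9E FF 67 -> value 1703838 (3 byte(s))
  byte[3]=0xEB cont=1 payload=0x6B=107: acc |= 107<<0 -> acc=107 shift=7
  byte[4]=0xD6 cont=1 payload=0x56=86: acc |= 86<<7 -> acc=11115 shift=14
  byte[5]=0xB4 cont=1 payload=0x34=52: acc |= 52<<14 -> acc=863083 shift=21
  byte[6]=0x30 cont=0 payload=0x30=48: acc |= 48<<21 -> acc=101526379 shift=28 [end]
Varint 2: bytes[3:7] = EB D6 B4 30 -> value 101526379 (4 byte(s))
  byte[7]=0x6F cont=0 payload=0x6F=111: acc |= 111<<0 -> acc=111 shift=7 [end]
Varint 3: bytes[7:8] = 6F -> value 111 (1 byte(s))
  byte[8]=0xC9 cont=1 payload=0x49=73: acc |= 73<<0 -> acc=73 shift=7
  byte[9]=0x39 cont=0 payload=0x39=57: acc |= 57<<7 -> acc=7369 shift=14 [end]
Varint 4: bytes[8:10] = C9 39 -> value 7369 (2 byte(s))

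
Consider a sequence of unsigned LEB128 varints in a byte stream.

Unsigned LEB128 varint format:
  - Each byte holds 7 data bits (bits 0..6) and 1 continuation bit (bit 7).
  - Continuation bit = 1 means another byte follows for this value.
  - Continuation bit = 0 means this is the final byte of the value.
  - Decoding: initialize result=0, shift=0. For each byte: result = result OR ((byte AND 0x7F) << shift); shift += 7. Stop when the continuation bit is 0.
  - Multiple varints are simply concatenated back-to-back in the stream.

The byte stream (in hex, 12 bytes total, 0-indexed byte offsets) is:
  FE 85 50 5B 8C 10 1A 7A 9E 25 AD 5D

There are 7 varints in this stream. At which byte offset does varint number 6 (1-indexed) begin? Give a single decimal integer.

  byte[0]=0xFE cont=1 payload=0x7E=126: acc |= 126<<0 -> acc=126 shift=7
  byte[1]=0x85 cont=1 payload=0x05=5: acc |= 5<<7 -> acc=766 shift=14
  byte[2]=0x50 cont=0 payload=0x50=80: acc |= 80<<14 -> acc=1311486 shift=21 [end]
Varint 1: bytes[0:3] = FE 85 50 -> value 1311486 (3 byte(s))
  byte[3]=0x5B cont=0 payload=0x5B=91: acc |= 91<<0 -> acc=91 shift=7 [end]
Varint 2: bytes[3:4] = 5B -> value 91 (1 byte(s))
  byte[4]=0x8C cont=1 payload=0x0C=12: acc |= 12<<0 -> acc=12 shift=7
  byte[5]=0x10 cont=0 payload=0x10=16: acc |= 16<<7 -> acc=2060 shift=14 [end]
Varint 3: bytes[4:6] = 8C 10 -> value 2060 (2 byte(s))
  byte[6]=0x1A cont=0 payload=0x1A=26: acc |= 26<<0 -> acc=26 shift=7 [end]
Varint 4: bytes[6:7] = 1A -> value 26 (1 byte(s))
  byte[7]=0x7A cont=0 payload=0x7A=122: acc |= 122<<0 -> acc=122 shift=7 [end]
Varint 5: bytes[7:8] = 7A -> value 122 (1 byte(s))
  byte[8]=0x9E cont=1 payload=0x1E=30: acc |= 30<<0 -> acc=30 shift=7
  byte[9]=0x25 cont=0 payload=0x25=37: acc |= 37<<7 -> acc=4766 shift=14 [end]
Varint 6: bytes[8:10] = 9E 25 -> value 4766 (2 byte(s))
  byte[10]=0xAD cont=1 payload=0x2D=45: acc |= 45<<0 -> acc=45 shift=7
  byte[11]=0x5D cont=0 payload=0x5D=93: acc |= 93<<7 -> acc=11949 shift=14 [end]
Varint 7: bytes[10:12] = AD 5D -> value 11949 (2 byte(s))

Answer: 8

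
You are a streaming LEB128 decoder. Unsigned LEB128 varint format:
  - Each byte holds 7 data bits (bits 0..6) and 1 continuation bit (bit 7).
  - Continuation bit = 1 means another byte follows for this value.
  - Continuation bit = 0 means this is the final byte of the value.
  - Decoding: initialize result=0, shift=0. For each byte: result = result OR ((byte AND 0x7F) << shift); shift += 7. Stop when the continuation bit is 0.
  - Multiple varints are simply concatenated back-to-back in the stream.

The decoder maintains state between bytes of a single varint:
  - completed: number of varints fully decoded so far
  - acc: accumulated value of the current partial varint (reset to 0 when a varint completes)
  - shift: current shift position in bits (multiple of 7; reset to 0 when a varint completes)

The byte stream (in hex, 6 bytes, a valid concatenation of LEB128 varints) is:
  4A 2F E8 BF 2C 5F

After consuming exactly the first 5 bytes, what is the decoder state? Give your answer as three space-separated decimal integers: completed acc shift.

byte[0]=0x4A cont=0 payload=0x4A: varint #1 complete (value=74); reset -> completed=1 acc=0 shift=0
byte[1]=0x2F cont=0 payload=0x2F: varint #2 complete (value=47); reset -> completed=2 acc=0 shift=0
byte[2]=0xE8 cont=1 payload=0x68: acc |= 104<<0 -> completed=2 acc=104 shift=7
byte[3]=0xBF cont=1 payload=0x3F: acc |= 63<<7 -> completed=2 acc=8168 shift=14
byte[4]=0x2C cont=0 payload=0x2C: varint #3 complete (value=729064); reset -> completed=3 acc=0 shift=0

Answer: 3 0 0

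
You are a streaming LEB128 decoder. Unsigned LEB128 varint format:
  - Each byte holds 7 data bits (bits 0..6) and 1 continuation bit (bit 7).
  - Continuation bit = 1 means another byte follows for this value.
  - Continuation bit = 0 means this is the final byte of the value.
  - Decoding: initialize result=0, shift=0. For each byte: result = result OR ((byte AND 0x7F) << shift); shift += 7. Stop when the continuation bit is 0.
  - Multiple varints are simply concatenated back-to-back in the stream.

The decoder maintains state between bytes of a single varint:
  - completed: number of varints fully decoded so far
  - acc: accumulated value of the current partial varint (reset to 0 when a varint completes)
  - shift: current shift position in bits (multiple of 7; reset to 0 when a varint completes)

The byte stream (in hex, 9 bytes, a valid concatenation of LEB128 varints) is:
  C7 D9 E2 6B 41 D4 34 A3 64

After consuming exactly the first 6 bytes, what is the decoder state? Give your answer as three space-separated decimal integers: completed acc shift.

byte[0]=0xC7 cont=1 payload=0x47: acc |= 71<<0 -> completed=0 acc=71 shift=7
byte[1]=0xD9 cont=1 payload=0x59: acc |= 89<<7 -> completed=0 acc=11463 shift=14
byte[2]=0xE2 cont=1 payload=0x62: acc |= 98<<14 -> completed=0 acc=1617095 shift=21
byte[3]=0x6B cont=0 payload=0x6B: varint #1 complete (value=226012359); reset -> completed=1 acc=0 shift=0
byte[4]=0x41 cont=0 payload=0x41: varint #2 complete (value=65); reset -> completed=2 acc=0 shift=0
byte[5]=0xD4 cont=1 payload=0x54: acc |= 84<<0 -> completed=2 acc=84 shift=7

Answer: 2 84 7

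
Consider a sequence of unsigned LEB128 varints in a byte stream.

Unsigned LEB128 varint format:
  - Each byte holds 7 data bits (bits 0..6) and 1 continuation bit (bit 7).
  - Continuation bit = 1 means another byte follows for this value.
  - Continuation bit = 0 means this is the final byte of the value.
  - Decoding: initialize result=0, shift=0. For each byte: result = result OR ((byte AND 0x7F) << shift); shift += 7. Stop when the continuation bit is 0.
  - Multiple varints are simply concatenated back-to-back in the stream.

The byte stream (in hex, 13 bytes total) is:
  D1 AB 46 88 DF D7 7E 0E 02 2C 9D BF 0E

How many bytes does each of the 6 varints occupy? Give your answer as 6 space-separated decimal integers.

Answer: 3 4 1 1 1 3

Derivation:
  byte[0]=0xD1 cont=1 payload=0x51=81: acc |= 81<<0 -> acc=81 shift=7
  byte[1]=0xAB cont=1 payload=0x2B=43: acc |= 43<<7 -> acc=5585 shift=14
  byte[2]=0x46 cont=0 payload=0x46=70: acc |= 70<<14 -> acc=1152465 shift=21 [end]
Varint 1: bytes[0:3] = D1 AB 46 -> value 1152465 (3 byte(s))
  byte[3]=0x88 cont=1 payload=0x08=8: acc |= 8<<0 -> acc=8 shift=7
  byte[4]=0xDF cont=1 payload=0x5F=95: acc |= 95<<7 -> acc=12168 shift=14
  byte[5]=0xD7 cont=1 payload=0x57=87: acc |= 87<<14 -> acc=1437576 shift=21
  byte[6]=0x7E cont=0 payload=0x7E=126: acc |= 126<<21 -> acc=265678728 shift=28 [end]
Varint 2: bytes[3:7] = 88 DF D7 7E -> value 265678728 (4 byte(s))
  byte[7]=0x0E cont=0 payload=0x0E=14: acc |= 14<<0 -> acc=14 shift=7 [end]
Varint 3: bytes[7:8] = 0E -> value 14 (1 byte(s))
  byte[8]=0x02 cont=0 payload=0x02=2: acc |= 2<<0 -> acc=2 shift=7 [end]
Varint 4: bytes[8:9] = 02 -> value 2 (1 byte(s))
  byte[9]=0x2C cont=0 payload=0x2C=44: acc |= 44<<0 -> acc=44 shift=7 [end]
Varint 5: bytes[9:10] = 2C -> value 44 (1 byte(s))
  byte[10]=0x9D cont=1 payload=0x1D=29: acc |= 29<<0 -> acc=29 shift=7
  byte[11]=0xBF cont=1 payload=0x3F=63: acc |= 63<<7 -> acc=8093 shift=14
  byte[12]=0x0E cont=0 payload=0x0E=14: acc |= 14<<14 -> acc=237469 shift=21 [end]
Varint 6: bytes[10:13] = 9D BF 0E -> value 237469 (3 byte(s))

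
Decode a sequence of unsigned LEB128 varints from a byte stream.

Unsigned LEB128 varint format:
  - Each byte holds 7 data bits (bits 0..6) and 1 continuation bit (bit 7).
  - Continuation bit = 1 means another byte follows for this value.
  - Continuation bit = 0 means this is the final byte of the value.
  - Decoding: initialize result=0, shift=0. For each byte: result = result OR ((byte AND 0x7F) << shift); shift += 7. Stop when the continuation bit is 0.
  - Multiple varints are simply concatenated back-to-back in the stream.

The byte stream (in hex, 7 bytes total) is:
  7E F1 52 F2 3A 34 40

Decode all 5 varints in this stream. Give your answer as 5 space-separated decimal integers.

  byte[0]=0x7E cont=0 payload=0x7E=126: acc |= 126<<0 -> acc=126 shift=7 [end]
Varint 1: bytes[0:1] = 7E -> value 126 (1 byte(s))
  byte[1]=0xF1 cont=1 payload=0x71=113: acc |= 113<<0 -> acc=113 shift=7
  byte[2]=0x52 cont=0 payload=0x52=82: acc |= 82<<7 -> acc=10609 shift=14 [end]
Varint 2: bytes[1:3] = F1 52 -> value 10609 (2 byte(s))
  byte[3]=0xF2 cont=1 payload=0x72=114: acc |= 114<<0 -> acc=114 shift=7
  byte[4]=0x3A cont=0 payload=0x3A=58: acc |= 58<<7 -> acc=7538 shift=14 [end]
Varint 3: bytes[3:5] = F2 3A -> value 7538 (2 byte(s))
  byte[5]=0x34 cont=0 payload=0x34=52: acc |= 52<<0 -> acc=52 shift=7 [end]
Varint 4: bytes[5:6] = 34 -> value 52 (1 byte(s))
  byte[6]=0x40 cont=0 payload=0x40=64: acc |= 64<<0 -> acc=64 shift=7 [end]
Varint 5: bytes[6:7] = 40 -> value 64 (1 byte(s))

Answer: 126 10609 7538 52 64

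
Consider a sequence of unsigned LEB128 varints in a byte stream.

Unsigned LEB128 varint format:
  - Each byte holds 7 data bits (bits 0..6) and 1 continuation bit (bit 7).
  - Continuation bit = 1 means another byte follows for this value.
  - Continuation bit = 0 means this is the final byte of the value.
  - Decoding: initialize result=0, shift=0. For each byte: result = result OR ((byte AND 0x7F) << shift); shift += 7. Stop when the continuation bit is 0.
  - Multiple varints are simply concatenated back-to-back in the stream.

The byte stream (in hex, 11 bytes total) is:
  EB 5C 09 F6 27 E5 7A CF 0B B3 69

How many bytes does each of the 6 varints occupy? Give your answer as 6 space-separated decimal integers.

Answer: 2 1 2 2 2 2

Derivation:
  byte[0]=0xEB cont=1 payload=0x6B=107: acc |= 107<<0 -> acc=107 shift=7
  byte[1]=0x5C cont=0 payload=0x5C=92: acc |= 92<<7 -> acc=11883 shift=14 [end]
Varint 1: bytes[0:2] = EB 5C -> value 11883 (2 byte(s))
  byte[2]=0x09 cont=0 payload=0x09=9: acc |= 9<<0 -> acc=9 shift=7 [end]
Varint 2: bytes[2:3] = 09 -> value 9 (1 byte(s))
  byte[3]=0xF6 cont=1 payload=0x76=118: acc |= 118<<0 -> acc=118 shift=7
  byte[4]=0x27 cont=0 payload=0x27=39: acc |= 39<<7 -> acc=5110 shift=14 [end]
Varint 3: bytes[3:5] = F6 27 -> value 5110 (2 byte(s))
  byte[5]=0xE5 cont=1 payload=0x65=101: acc |= 101<<0 -> acc=101 shift=7
  byte[6]=0x7A cont=0 payload=0x7A=122: acc |= 122<<7 -> acc=15717 shift=14 [end]
Varint 4: bytes[5:7] = E5 7A -> value 15717 (2 byte(s))
  byte[7]=0xCF cont=1 payload=0x4F=79: acc |= 79<<0 -> acc=79 shift=7
  byte[8]=0x0B cont=0 payload=0x0B=11: acc |= 11<<7 -> acc=1487 shift=14 [end]
Varint 5: bytes[7:9] = CF 0B -> value 1487 (2 byte(s))
  byte[9]=0xB3 cont=1 payload=0x33=51: acc |= 51<<0 -> acc=51 shift=7
  byte[10]=0x69 cont=0 payload=0x69=105: acc |= 105<<7 -> acc=13491 shift=14 [end]
Varint 6: bytes[9:11] = B3 69 -> value 13491 (2 byte(s))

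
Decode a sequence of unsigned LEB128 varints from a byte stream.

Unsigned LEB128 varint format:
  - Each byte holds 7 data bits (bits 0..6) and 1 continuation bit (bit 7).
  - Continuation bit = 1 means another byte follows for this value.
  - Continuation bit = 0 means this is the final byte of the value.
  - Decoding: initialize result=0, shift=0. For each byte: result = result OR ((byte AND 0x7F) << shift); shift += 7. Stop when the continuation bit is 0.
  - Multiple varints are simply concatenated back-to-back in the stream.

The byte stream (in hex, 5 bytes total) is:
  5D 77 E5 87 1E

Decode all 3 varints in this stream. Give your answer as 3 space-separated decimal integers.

Answer: 93 119 492517

Derivation:
  byte[0]=0x5D cont=0 payload=0x5D=93: acc |= 93<<0 -> acc=93 shift=7 [end]
Varint 1: bytes[0:1] = 5D -> value 93 (1 byte(s))
  byte[1]=0x77 cont=0 payload=0x77=119: acc |= 119<<0 -> acc=119 shift=7 [end]
Varint 2: bytes[1:2] = 77 -> value 119 (1 byte(s))
  byte[2]=0xE5 cont=1 payload=0x65=101: acc |= 101<<0 -> acc=101 shift=7
  byte[3]=0x87 cont=1 payload=0x07=7: acc |= 7<<7 -> acc=997 shift=14
  byte[4]=0x1E cont=0 payload=0x1E=30: acc |= 30<<14 -> acc=492517 shift=21 [end]
Varint 3: bytes[2:5] = E5 87 1E -> value 492517 (3 byte(s))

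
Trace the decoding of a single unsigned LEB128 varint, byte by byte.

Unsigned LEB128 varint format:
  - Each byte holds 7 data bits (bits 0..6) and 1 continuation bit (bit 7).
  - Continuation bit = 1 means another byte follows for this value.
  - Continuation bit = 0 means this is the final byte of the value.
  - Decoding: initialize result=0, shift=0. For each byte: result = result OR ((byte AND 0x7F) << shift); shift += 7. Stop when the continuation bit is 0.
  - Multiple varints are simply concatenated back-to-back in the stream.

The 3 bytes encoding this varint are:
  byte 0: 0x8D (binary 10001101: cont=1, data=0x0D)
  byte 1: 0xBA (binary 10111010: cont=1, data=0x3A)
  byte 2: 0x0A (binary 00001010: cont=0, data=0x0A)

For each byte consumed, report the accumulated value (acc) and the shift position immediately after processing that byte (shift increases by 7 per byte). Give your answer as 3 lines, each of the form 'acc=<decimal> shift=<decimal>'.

byte 0=0x8D: payload=0x0D=13, contrib = 13<<0 = 13; acc -> 13, shift -> 7
byte 1=0xBA: payload=0x3A=58, contrib = 58<<7 = 7424; acc -> 7437, shift -> 14
byte 2=0x0A: payload=0x0A=10, contrib = 10<<14 = 163840; acc -> 171277, shift -> 21

Answer: acc=13 shift=7
acc=7437 shift=14
acc=171277 shift=21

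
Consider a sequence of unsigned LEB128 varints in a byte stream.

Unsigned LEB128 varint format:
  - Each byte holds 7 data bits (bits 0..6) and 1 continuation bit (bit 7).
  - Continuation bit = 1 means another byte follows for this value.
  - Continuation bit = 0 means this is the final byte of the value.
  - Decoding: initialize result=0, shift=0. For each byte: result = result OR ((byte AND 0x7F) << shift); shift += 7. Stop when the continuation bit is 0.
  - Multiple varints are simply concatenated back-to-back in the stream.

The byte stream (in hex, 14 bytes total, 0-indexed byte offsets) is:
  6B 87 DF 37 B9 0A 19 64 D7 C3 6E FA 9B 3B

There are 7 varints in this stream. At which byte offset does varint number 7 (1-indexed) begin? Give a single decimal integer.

Answer: 11

Derivation:
  byte[0]=0x6B cont=0 payload=0x6B=107: acc |= 107<<0 -> acc=107 shift=7 [end]
Varint 1: bytes[0:1] = 6B -> value 107 (1 byte(s))
  byte[1]=0x87 cont=1 payload=0x07=7: acc |= 7<<0 -> acc=7 shift=7
  byte[2]=0xDF cont=1 payload=0x5F=95: acc |= 95<<7 -> acc=12167 shift=14
  byte[3]=0x37 cont=0 payload=0x37=55: acc |= 55<<14 -> acc=913287 shift=21 [end]
Varint 2: bytes[1:4] = 87 DF 37 -> value 913287 (3 byte(s))
  byte[4]=0xB9 cont=1 payload=0x39=57: acc |= 57<<0 -> acc=57 shift=7
  byte[5]=0x0A cont=0 payload=0x0A=10: acc |= 10<<7 -> acc=1337 shift=14 [end]
Varint 3: bytes[4:6] = B9 0A -> value 1337 (2 byte(s))
  byte[6]=0x19 cont=0 payload=0x19=25: acc |= 25<<0 -> acc=25 shift=7 [end]
Varint 4: bytes[6:7] = 19 -> value 25 (1 byte(s))
  byte[7]=0x64 cont=0 payload=0x64=100: acc |= 100<<0 -> acc=100 shift=7 [end]
Varint 5: bytes[7:8] = 64 -> value 100 (1 byte(s))
  byte[8]=0xD7 cont=1 payload=0x57=87: acc |= 87<<0 -> acc=87 shift=7
  byte[9]=0xC3 cont=1 payload=0x43=67: acc |= 67<<7 -> acc=8663 shift=14
  byte[10]=0x6E cont=0 payload=0x6E=110: acc |= 110<<14 -> acc=1810903 shift=21 [end]
Varint 6: bytes[8:11] = D7 C3 6E -> value 1810903 (3 byte(s))
  byte[11]=0xFA cont=1 payload=0x7A=122: acc |= 122<<0 -> acc=122 shift=7
  byte[12]=0x9B cont=1 payload=0x1B=27: acc |= 27<<7 -> acc=3578 shift=14
  byte[13]=0x3B cont=0 payload=0x3B=59: acc |= 59<<14 -> acc=970234 shift=21 [end]
Varint 7: bytes[11:14] = FA 9B 3B -> value 970234 (3 byte(s))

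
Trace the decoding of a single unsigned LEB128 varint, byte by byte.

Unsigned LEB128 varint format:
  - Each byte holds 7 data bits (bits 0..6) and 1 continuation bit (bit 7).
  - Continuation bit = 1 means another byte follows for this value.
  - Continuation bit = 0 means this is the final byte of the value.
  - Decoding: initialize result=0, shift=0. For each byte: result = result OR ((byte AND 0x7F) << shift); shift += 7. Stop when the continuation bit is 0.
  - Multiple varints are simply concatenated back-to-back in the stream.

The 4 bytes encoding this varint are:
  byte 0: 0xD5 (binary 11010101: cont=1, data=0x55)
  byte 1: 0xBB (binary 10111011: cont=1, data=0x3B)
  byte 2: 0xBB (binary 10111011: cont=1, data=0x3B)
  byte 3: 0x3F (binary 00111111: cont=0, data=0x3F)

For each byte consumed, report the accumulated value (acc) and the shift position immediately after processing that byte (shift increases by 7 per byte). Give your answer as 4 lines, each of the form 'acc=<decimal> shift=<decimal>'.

Answer: acc=85 shift=7
acc=7637 shift=14
acc=974293 shift=21
acc=133094869 shift=28

Derivation:
byte 0=0xD5: payload=0x55=85, contrib = 85<<0 = 85; acc -> 85, shift -> 7
byte 1=0xBB: payload=0x3B=59, contrib = 59<<7 = 7552; acc -> 7637, shift -> 14
byte 2=0xBB: payload=0x3B=59, contrib = 59<<14 = 966656; acc -> 974293, shift -> 21
byte 3=0x3F: payload=0x3F=63, contrib = 63<<21 = 132120576; acc -> 133094869, shift -> 28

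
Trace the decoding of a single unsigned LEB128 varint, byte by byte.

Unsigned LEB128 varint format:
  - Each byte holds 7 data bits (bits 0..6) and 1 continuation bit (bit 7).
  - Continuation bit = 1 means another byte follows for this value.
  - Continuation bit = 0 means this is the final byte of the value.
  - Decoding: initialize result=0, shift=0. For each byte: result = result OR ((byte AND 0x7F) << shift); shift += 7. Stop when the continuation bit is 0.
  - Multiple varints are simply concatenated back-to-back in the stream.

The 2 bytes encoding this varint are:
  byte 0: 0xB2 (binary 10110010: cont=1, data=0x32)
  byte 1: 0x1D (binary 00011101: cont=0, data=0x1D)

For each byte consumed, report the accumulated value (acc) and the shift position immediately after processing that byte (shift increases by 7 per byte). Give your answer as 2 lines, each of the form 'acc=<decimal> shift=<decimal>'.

Answer: acc=50 shift=7
acc=3762 shift=14

Derivation:
byte 0=0xB2: payload=0x32=50, contrib = 50<<0 = 50; acc -> 50, shift -> 7
byte 1=0x1D: payload=0x1D=29, contrib = 29<<7 = 3712; acc -> 3762, shift -> 14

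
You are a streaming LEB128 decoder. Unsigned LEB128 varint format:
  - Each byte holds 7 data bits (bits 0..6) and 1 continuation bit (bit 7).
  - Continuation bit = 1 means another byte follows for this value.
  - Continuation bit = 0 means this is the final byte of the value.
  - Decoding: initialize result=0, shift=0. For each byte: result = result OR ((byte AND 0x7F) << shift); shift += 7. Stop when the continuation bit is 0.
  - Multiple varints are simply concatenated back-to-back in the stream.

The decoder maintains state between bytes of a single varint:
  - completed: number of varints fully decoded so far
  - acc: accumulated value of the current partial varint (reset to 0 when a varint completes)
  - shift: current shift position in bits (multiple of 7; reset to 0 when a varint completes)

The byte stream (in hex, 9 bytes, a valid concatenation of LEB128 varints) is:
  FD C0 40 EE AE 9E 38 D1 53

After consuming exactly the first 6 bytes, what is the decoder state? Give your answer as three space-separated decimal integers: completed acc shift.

Answer: 1 497518 21

Derivation:
byte[0]=0xFD cont=1 payload=0x7D: acc |= 125<<0 -> completed=0 acc=125 shift=7
byte[1]=0xC0 cont=1 payload=0x40: acc |= 64<<7 -> completed=0 acc=8317 shift=14
byte[2]=0x40 cont=0 payload=0x40: varint #1 complete (value=1056893); reset -> completed=1 acc=0 shift=0
byte[3]=0xEE cont=1 payload=0x6E: acc |= 110<<0 -> completed=1 acc=110 shift=7
byte[4]=0xAE cont=1 payload=0x2E: acc |= 46<<7 -> completed=1 acc=5998 shift=14
byte[5]=0x9E cont=1 payload=0x1E: acc |= 30<<14 -> completed=1 acc=497518 shift=21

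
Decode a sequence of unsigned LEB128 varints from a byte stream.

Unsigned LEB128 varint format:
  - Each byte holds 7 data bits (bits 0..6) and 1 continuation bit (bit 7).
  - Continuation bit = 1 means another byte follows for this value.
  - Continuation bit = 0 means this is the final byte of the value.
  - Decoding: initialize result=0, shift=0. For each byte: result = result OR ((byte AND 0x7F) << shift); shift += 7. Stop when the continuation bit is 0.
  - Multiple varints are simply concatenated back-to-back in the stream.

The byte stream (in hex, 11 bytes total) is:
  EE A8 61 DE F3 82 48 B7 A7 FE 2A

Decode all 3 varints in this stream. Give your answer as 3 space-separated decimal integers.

  byte[0]=0xEE cont=1 payload=0x6E=110: acc |= 110<<0 -> acc=110 shift=7
  byte[1]=0xA8 cont=1 payload=0x28=40: acc |= 40<<7 -> acc=5230 shift=14
  byte[2]=0x61 cont=0 payload=0x61=97: acc |= 97<<14 -> acc=1594478 shift=21 [end]
Varint 1: bytes[0:3] = EE A8 61 -> value 1594478 (3 byte(s))
  byte[3]=0xDE cont=1 payload=0x5E=94: acc |= 94<<0 -> acc=94 shift=7
  byte[4]=0xF3 cont=1 payload=0x73=115: acc |= 115<<7 -> acc=14814 shift=14
  byte[5]=0x82 cont=1 payload=0x02=2: acc |= 2<<14 -> acc=47582 shift=21
  byte[6]=0x48 cont=0 payload=0x48=72: acc |= 72<<21 -> acc=151042526 shift=28 [end]
Varint 2: bytes[3:7] = DE F3 82 48 -> value 151042526 (4 byte(s))
  byte[7]=0xB7 cont=1 payload=0x37=55: acc |= 55<<0 -> acc=55 shift=7
  byte[8]=0xA7 cont=1 payload=0x27=39: acc |= 39<<7 -> acc=5047 shift=14
  byte[9]=0xFE cont=1 payload=0x7E=126: acc |= 126<<14 -> acc=2069431 shift=21
  byte[10]=0x2A cont=0 payload=0x2A=42: acc |= 42<<21 -> acc=90149815 shift=28 [end]
Varint 3: bytes[7:11] = B7 A7 FE 2A -> value 90149815 (4 byte(s))

Answer: 1594478 151042526 90149815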